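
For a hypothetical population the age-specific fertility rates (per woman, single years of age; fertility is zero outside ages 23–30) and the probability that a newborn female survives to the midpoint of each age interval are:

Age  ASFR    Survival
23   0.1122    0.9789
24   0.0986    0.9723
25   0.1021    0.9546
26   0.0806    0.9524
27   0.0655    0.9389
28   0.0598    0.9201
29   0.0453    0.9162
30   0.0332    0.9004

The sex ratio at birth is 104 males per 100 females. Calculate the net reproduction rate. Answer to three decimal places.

0.278

Proportion female at birth = 100 / (100 + 104) = 0.49020.
Per-age-group product (1 × ASFR × survival probability):
  23: 1 × 0.1122 × 0.9789 = 0.10983
  24: 1 × 0.0986 × 0.9723 = 0.09587
  25: 1 × 0.1021 × 0.9546 = 0.09746
  26: 1 × 0.0806 × 0.9524 = 0.07676
  27: 1 × 0.0655 × 0.9389 = 0.06150
  28: 1 × 0.0598 × 0.9201 = 0.05502
  29: 1 × 0.0453 × 0.9162 = 0.04150
  30: 1 × 0.0332 × 0.9004 = 0.02989
Sum = 0.56783
NRR = 0.49020 × 0.56783 = 0.27835
With NRR below 1 the population is below replacement fertility.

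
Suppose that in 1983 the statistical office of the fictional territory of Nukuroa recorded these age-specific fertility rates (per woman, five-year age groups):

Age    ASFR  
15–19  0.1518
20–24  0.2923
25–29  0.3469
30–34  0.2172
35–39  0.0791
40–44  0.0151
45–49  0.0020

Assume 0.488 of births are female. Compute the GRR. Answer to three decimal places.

2.695

Proportion female at birth = 0.488.
Sum of ASFRs = 0.1518 + 0.2923 + 0.3469 + 0.2172 + 0.0791 + 0.0151 + 0.0020 = 1.1044
TFR = 5 × 1.1044 = 5.522
GRR = 0.488 × 5.522 = 2.69474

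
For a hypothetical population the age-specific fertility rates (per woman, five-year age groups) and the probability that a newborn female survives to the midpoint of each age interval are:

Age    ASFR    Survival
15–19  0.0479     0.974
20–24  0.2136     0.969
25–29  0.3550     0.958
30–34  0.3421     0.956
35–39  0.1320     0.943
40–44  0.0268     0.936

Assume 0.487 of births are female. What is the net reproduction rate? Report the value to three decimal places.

2.606

Proportion female at birth = 0.487.
Survival-weighted fertility by age (5·fₓ·Sₓ):
  15–19: 5 × 0.0479 × 0.974 = 0.23327
  20–24: 5 × 0.2136 × 0.969 = 1.03489
  25–29: 5 × 0.3550 × 0.958 = 1.70045
  30–34: 5 × 0.3421 × 0.956 = 1.63524
  35–39: 5 × 0.1320 × 0.943 = 0.62238
  40–44: 5 × 0.0268 × 0.936 = 0.12542
Sum = 5.35165
NRR = 0.487 × 5.35165 = 2.60625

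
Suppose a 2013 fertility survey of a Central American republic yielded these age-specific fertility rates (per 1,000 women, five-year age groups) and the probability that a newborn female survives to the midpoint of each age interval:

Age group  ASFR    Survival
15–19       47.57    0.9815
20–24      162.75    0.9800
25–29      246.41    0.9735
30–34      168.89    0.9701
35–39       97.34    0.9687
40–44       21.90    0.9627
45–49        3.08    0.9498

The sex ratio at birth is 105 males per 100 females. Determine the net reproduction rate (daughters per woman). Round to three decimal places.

1.776

Proportion female at birth = 100 / (100 + 105) = 0.48780.
Per-age-group product (5 × ASFR × survival probability):
  15–19: 5 × 47.57/1000 × 0.9815 = 0.23345
  20–24: 5 × 162.75/1000 × 0.9800 = 0.79748
  25–29: 5 × 246.41/1000 × 0.9735 = 1.19940
  30–34: 5 × 168.89/1000 × 0.9701 = 0.81920
  35–39: 5 × 97.34/1000 × 0.9687 = 0.47147
  40–44: 5 × 21.90/1000 × 0.9627 = 0.10542
  45–49: 5 × 3.08/1000 × 0.9498 = 0.01463
Sum = 3.64105
NRR = 0.48780 × 3.64105 = 1.77610
An NRR exceeding 1 indicates intrinsic growth under these rates.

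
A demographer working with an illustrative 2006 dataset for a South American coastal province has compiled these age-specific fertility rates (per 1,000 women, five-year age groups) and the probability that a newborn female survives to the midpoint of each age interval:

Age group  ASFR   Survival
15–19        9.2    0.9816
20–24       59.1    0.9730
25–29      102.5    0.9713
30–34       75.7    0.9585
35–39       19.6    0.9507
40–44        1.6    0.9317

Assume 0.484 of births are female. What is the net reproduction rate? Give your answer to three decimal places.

Proportion female at birth = 0.484.
Per-age-group product (5 × ASFR × survival probability):
  15–19: 5 × 9.2/1000 × 0.9816 = 0.04515
  20–24: 5 × 59.1/1000 × 0.9730 = 0.28752
  25–29: 5 × 102.5/1000 × 0.9713 = 0.49779
  30–34: 5 × 75.7/1000 × 0.9585 = 0.36279
  35–39: 5 × 19.6/1000 × 0.9507 = 0.09317
  40–44: 5 × 1.6/1000 × 0.9317 = 0.00745
Sum = 1.29387
NRR = 0.484 × 1.29387 = 0.62623

0.626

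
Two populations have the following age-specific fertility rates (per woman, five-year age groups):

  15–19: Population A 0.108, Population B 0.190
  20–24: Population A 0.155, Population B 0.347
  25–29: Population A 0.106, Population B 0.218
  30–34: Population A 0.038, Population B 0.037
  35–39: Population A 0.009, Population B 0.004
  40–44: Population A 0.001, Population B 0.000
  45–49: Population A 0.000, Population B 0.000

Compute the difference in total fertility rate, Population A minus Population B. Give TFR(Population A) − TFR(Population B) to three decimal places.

Population A:
  Sum of ASFRs = 0.108 + 0.155 + 0.106 + 0.038 + 0.009 + 0.001 + 0.000 = 0.417
  TFR = 5 × 0.417 = 2.085
Population B:
  Sum of ASFRs = 0.190 + 0.347 + 0.218 + 0.037 + 0.004 + 0.000 + 0.000 = 0.796
  TFR = 5 × 0.796 = 3.98
Difference = 2.085 − 3.98 = -1.895

-1.895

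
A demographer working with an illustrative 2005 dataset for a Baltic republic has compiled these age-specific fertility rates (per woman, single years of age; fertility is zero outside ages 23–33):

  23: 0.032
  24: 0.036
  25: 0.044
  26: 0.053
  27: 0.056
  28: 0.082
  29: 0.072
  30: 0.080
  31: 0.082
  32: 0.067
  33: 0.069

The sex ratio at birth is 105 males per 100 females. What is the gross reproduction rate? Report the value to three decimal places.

0.328

Proportion female at birth = 100 / (100 + 105) = 0.48780.
Sum of ASFRs = 0.032 + 0.036 + 0.044 + 0.053 + 0.056 + 0.082 + 0.072 + 0.080 + 0.082 + 0.067 + 0.069 = 0.673
TFR = 0.673
GRR = 0.48780 × 0.673 = 0.32829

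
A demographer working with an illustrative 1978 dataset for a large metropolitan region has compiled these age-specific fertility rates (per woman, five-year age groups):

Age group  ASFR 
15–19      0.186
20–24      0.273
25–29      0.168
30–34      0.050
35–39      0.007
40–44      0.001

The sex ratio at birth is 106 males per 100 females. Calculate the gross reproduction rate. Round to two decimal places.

Proportion female at birth = 100 / (100 + 106) = 0.48544.
Sum of ASFRs = 0.186 + 0.273 + 0.168 + 0.050 + 0.007 + 0.001 = 0.685
TFR = 5 × 0.685 = 3.425
GRR = 0.48544 × 3.425 = 1.66263

1.66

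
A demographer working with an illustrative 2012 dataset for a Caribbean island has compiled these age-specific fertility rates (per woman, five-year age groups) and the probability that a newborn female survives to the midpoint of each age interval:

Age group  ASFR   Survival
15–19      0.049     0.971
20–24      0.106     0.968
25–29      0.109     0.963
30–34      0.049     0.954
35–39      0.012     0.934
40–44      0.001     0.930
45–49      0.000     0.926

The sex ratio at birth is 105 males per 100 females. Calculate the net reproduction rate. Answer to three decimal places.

Proportion female at birth = 100 / (100 + 105) = 0.48780.
Weighting each age-specific rate by interval width and survival:
  15–19: 5 × 0.049 × 0.971 = 0.23790
  20–24: 5 × 0.106 × 0.968 = 0.51304
  25–29: 5 × 0.109 × 0.963 = 0.52484
  30–34: 5 × 0.049 × 0.954 = 0.23373
  35–39: 5 × 0.012 × 0.934 = 0.05604
  40–44: 5 × 0.001 × 0.930 = 0.00465
  45–49: 5 × 0.000 × 0.926 = 0.00000
Sum = 1.57020
NRR = 0.48780 × 1.57020 = 0.76594

0.766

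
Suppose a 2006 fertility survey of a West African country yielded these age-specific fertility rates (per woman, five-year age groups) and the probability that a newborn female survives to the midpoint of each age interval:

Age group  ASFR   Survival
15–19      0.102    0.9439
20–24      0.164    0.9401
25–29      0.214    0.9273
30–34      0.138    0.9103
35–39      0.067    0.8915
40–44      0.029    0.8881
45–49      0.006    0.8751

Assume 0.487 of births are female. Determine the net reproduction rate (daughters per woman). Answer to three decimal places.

Proportion female at birth = 0.487.
Survival-weighted fertility by age (5·fₓ·Sₓ):
  15–19: 5 × 0.102 × 0.9439 = 0.48139
  20–24: 5 × 0.164 × 0.9401 = 0.77088
  25–29: 5 × 0.214 × 0.9273 = 0.99221
  30–34: 5 × 0.138 × 0.9103 = 0.62811
  35–39: 5 × 0.067 × 0.8915 = 0.29865
  40–44: 5 × 0.029 × 0.8881 = 0.12877
  45–49: 5 × 0.006 × 0.8751 = 0.02625
Sum = 3.32626
NRR = 0.487 × 3.32626 = 1.61989
An NRR exceeding 1 indicates intrinsic growth under these rates.

1.620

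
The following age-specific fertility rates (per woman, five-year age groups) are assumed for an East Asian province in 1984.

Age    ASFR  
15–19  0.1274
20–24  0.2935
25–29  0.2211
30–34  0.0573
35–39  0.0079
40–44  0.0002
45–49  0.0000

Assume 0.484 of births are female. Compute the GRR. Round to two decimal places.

1.71

Proportion female at birth = 0.484.
Sum of ASFRs = 0.1274 + 0.2935 + 0.2211 + 0.0573 + 0.0079 + 0.0002 + 0.0000 = 0.7074
TFR = 5 × 0.7074 = 3.537
GRR = 0.484 × 3.537 = 1.71191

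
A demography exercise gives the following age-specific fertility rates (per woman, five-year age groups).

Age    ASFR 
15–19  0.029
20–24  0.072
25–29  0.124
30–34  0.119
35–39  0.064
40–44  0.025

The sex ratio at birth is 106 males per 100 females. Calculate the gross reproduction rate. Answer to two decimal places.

1.05

Proportion female at birth = 100 / (100 + 106) = 0.48544.
Sum of ASFRs = 0.029 + 0.072 + 0.124 + 0.119 + 0.064 + 0.025 = 0.433
TFR = 5 × 0.433 = 2.165
GRR = 0.48544 × 2.165 = 1.05098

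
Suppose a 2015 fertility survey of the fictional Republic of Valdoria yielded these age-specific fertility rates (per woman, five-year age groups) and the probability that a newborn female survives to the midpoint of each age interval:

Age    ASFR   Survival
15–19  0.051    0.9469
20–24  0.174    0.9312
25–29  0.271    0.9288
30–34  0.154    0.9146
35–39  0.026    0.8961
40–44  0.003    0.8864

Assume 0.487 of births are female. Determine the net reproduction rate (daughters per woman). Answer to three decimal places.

1.531

Proportion female at birth = 0.487.
Survival-weighted fertility by age (5·fₓ·Sₓ):
  15–19: 5 × 0.051 × 0.9469 = 0.24146
  20–24: 5 × 0.174 × 0.9312 = 0.81014
  25–29: 5 × 0.271 × 0.9288 = 1.25852
  30–34: 5 × 0.154 × 0.9146 = 0.70424
  35–39: 5 × 0.026 × 0.8961 = 0.11649
  40–44: 5 × 0.003 × 0.8864 = 0.01330
Sum = 3.14415
NRR = 0.487 × 3.14415 = 1.53120
An NRR exceeding 1 indicates intrinsic growth under these rates.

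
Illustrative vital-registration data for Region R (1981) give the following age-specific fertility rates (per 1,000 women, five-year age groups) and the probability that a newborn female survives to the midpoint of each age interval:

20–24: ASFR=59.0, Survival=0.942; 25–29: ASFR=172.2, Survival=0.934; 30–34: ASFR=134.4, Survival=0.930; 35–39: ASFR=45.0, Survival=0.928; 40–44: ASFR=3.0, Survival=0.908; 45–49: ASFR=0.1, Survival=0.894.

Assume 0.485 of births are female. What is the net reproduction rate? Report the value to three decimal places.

0.936

Proportion female at birth = 0.485.
Weighting each age-specific rate by interval width and survival:
  20–24: 5 × 59.0/1000 × 0.942 = 0.27789
  25–29: 5 × 172.2/1000 × 0.934 = 0.80417
  30–34: 5 × 134.4/1000 × 0.930 = 0.62496
  35–39: 5 × 45.0/1000 × 0.928 = 0.20880
  40–44: 5 × 3.0/1000 × 0.908 = 0.01362
  45–49: 5 × 0.1/1000 × 0.894 = 0.00045
Sum = 1.92989
NRR = 0.485 × 1.92989 = 0.93600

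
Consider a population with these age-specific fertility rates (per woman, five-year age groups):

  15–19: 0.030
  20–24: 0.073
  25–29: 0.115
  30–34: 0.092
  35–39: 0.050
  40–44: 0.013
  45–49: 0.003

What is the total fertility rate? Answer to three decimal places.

1.880

Sum of ASFRs = 0.030 + 0.073 + 0.115 + 0.092 + 0.050 + 0.013 + 0.003 = 0.376
TFR = 5 × 0.376 = 1.88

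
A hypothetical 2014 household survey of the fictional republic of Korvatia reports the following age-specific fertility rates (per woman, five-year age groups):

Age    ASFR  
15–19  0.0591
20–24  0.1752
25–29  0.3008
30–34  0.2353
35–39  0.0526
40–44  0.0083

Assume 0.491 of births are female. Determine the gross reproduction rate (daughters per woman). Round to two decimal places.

2.04

Proportion female at birth = 0.491.
Sum of ASFRs = 0.0591 + 0.1752 + 0.3008 + 0.2353 + 0.0526 + 0.0083 = 0.8313
TFR = 5 × 0.8313 = 4.1565
GRR = 0.491 × 4.1565 = 2.04084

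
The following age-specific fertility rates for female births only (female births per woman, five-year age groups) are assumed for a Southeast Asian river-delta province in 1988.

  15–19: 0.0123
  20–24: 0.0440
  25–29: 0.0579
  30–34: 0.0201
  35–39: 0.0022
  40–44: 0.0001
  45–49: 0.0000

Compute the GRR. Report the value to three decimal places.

Sum of female ASFRs = 0.0123 + 0.0440 + 0.0579 + 0.0201 + 0.0022 + 0.0001 + 0.0000 = 0.1366
GRR = 5 × 0.1366 = 0.683

0.683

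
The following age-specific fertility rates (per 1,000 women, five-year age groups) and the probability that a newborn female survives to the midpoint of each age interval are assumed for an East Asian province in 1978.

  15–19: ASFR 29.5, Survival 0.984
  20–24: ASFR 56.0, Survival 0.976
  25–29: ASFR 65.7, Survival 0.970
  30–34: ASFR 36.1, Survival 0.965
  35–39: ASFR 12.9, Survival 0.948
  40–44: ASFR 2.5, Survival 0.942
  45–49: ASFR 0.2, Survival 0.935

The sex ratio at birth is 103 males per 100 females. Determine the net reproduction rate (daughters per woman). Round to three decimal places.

0.485

Proportion female at birth = 100 / (100 + 103) = 0.49261.
Weighting each age-specific rate by interval width and survival:
  15–19: 5 × 29.5/1000 × 0.984 = 0.14514
  20–24: 5 × 56.0/1000 × 0.976 = 0.27328
  25–29: 5 × 65.7/1000 × 0.970 = 0.31865
  30–34: 5 × 36.1/1000 × 0.965 = 0.17418
  35–39: 5 × 12.9/1000 × 0.948 = 0.06115
  40–44: 5 × 2.5/1000 × 0.942 = 0.01178
  45–49: 5 × 0.2/1000 × 0.935 = 0.00094
Sum = 0.98512
NRR = 0.49261 × 0.98512 = 0.48528
With NRR below 1 the population is below replacement fertility.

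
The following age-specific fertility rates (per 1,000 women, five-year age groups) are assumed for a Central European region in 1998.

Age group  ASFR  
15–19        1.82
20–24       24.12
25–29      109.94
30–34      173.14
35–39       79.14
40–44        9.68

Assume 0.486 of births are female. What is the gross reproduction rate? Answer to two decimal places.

Proportion female at birth = 0.486.
Sum of ASFRs = 1.82 + 24.12 + 109.94 + 173.14 + 79.14 + 9.68 = 397.84
TFR = 5 × 397.84 / 1000 = 1.9892
GRR = 0.486 × 1.9892 = 0.96675

0.97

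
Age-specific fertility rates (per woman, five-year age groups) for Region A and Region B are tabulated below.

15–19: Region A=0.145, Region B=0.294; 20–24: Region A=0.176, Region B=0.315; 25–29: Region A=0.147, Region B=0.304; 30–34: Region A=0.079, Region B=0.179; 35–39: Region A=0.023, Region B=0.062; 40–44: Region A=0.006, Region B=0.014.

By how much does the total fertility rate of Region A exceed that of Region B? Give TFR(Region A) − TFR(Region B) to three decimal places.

-2.960

Region A:
  Sum of ASFRs = 0.145 + 0.176 + 0.147 + 0.079 + 0.023 + 0.006 = 0.576
  TFR = 5 × 0.576 = 2.88
Region B:
  Sum of ASFRs = 0.294 + 0.315 + 0.304 + 0.179 + 0.062 + 0.014 = 1.168
  TFR = 5 × 1.168 = 5.84
Difference = 2.88 − 5.84 = -2.96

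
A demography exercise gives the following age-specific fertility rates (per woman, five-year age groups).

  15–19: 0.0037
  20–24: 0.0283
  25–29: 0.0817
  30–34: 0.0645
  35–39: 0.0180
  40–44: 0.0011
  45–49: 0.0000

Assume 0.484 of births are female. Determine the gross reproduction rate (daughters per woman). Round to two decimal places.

Proportion female at birth = 0.484.
Sum of ASFRs = 0.0037 + 0.0283 + 0.0817 + 0.0645 + 0.0180 + 0.0011 + 0.0000 = 0.1973
TFR = 5 × 0.1973 = 0.9865
GRR = 0.484 × 0.9865 = 0.47747

0.48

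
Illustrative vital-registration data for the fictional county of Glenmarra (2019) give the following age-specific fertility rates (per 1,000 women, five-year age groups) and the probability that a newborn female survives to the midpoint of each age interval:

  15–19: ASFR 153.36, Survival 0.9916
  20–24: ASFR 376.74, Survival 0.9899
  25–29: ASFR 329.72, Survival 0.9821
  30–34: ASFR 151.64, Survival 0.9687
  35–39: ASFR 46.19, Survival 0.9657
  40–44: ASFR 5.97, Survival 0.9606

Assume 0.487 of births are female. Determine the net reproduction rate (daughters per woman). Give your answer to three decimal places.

2.547

Proportion female at birth = 0.487.
Weighting each age-specific rate by interval width and survival:
  15–19: 5 × 153.36/1000 × 0.9916 = 0.76036
  20–24: 5 × 376.74/1000 × 0.9899 = 1.86467
  25–29: 5 × 329.72/1000 × 0.9821 = 1.61909
  30–34: 5 × 151.64/1000 × 0.9687 = 0.73447
  35–39: 5 × 46.19/1000 × 0.9657 = 0.22303
  40–44: 5 × 5.97/1000 × 0.9606 = 0.02867
Sum = 5.23029
NRR = 0.487 × 5.23029 = 2.54715
An NRR exceeding 1 indicates intrinsic growth under these rates.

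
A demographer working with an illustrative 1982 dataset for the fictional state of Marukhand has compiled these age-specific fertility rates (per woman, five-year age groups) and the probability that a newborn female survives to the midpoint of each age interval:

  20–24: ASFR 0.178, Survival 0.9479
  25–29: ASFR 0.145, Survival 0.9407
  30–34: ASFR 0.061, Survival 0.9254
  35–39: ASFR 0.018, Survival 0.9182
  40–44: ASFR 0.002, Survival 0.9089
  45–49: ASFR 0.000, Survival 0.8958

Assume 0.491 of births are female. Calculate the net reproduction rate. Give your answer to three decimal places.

0.933

Proportion female at birth = 0.491.
Per-age-group product (5 × ASFR × survival probability):
  20–24: 5 × 0.178 × 0.9479 = 0.84363
  25–29: 5 × 0.145 × 0.9407 = 0.68201
  30–34: 5 × 0.061 × 0.9254 = 0.28225
  35–39: 5 × 0.018 × 0.9182 = 0.08264
  40–44: 5 × 0.002 × 0.9089 = 0.00909
  45–49: 5 × 0.000 × 0.8958 = 0.00000
Sum = 1.89962
NRR = 0.491 × 1.89962 = 0.93271
NRR < 1, so the cohort does not fully replace itself.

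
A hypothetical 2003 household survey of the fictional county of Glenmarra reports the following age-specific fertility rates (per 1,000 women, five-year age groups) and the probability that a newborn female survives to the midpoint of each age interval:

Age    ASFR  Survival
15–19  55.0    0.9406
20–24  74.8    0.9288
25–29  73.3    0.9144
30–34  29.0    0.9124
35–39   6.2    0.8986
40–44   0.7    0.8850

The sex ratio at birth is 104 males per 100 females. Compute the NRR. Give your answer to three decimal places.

Proportion female at birth = 100 / (100 + 104) = 0.49020.
Per-age-group product (5 × ASFR × survival probability):
  15–19: 5 × 55.0/1000 × 0.9406 = 0.25867
  20–24: 5 × 74.8/1000 × 0.9288 = 0.34737
  25–29: 5 × 73.3/1000 × 0.9144 = 0.33513
  30–34: 5 × 29.0/1000 × 0.9124 = 0.13230
  35–39: 5 × 6.2/1000 × 0.8986 = 0.02786
  40–44: 5 × 0.7/1000 × 0.8850 = 0.00310
Sum = 1.10443
NRR = 0.49020 × 1.10443 = 0.54139

0.541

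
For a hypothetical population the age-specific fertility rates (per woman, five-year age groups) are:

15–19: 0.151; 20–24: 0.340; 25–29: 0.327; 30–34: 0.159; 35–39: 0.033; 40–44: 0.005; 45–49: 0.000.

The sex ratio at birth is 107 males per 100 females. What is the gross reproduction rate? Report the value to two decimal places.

2.45

Proportion female at birth = 100 / (100 + 107) = 0.48309.
Sum of ASFRs = 0.151 + 0.340 + 0.327 + 0.159 + 0.033 + 0.005 + 0.000 = 1.015
TFR = 5 × 1.015 = 5.075
GRR = 0.48309 × 5.075 = 2.45168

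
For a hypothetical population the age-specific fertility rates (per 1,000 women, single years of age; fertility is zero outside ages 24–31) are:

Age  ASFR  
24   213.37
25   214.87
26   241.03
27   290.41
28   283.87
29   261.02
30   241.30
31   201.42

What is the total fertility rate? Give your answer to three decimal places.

Sum of ASFRs = 213.37 + 214.87 + 241.03 + 290.41 + 283.87 + 261.02 + 241.30 + 201.42 = 1947.29
TFR = 1947.29 / 1000 = 1.94729

1.947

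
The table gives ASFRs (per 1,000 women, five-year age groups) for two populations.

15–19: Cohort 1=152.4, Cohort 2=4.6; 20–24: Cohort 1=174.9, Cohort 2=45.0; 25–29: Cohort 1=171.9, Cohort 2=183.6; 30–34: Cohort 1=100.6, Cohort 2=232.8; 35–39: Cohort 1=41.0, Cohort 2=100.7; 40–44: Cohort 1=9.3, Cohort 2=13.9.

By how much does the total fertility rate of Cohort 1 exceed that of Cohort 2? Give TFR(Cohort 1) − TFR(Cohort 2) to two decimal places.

Cohort 1:
  Sum of ASFRs = 152.4 + 174.9 + 171.9 + 100.6 + 41.0 + 9.3 = 650.1
  TFR = 5 × 650.1 / 1000 = 3.2505
Cohort 2:
  Sum of ASFRs = 4.6 + 45.0 + 183.6 + 232.8 + 100.7 + 13.9 = 580.6
  TFR = 5 × 580.6 / 1000 = 2.903
Difference = 3.2505 − 2.903 = 0.3475

0.35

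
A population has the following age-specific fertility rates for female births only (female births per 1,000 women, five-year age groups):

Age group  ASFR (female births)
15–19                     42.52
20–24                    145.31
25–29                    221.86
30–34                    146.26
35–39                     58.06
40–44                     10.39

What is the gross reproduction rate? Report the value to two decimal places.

3.12

Sum of female ASFRs = 42.52 + 145.31 + 221.86 + 146.26 + 58.06 + 10.39 = 624.40
GRR = 5 × 624.40 / 1000 = 3.122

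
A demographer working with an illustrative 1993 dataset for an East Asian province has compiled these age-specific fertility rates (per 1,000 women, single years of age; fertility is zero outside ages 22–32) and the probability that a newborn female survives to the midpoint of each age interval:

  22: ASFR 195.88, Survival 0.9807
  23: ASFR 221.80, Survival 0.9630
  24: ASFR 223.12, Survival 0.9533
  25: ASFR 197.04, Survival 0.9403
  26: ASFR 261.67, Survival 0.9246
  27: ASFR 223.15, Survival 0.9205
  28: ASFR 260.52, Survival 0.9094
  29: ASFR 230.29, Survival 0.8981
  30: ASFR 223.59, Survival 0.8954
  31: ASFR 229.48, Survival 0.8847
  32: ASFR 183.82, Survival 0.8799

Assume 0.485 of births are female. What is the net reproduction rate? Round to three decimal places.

1.096

Proportion female at birth = 0.485.
Weighting each age-specific rate by interval width and survival:
  22: 1 × 195.88/1000 × 0.9807 = 0.19210
  23: 1 × 221.80/1000 × 0.9630 = 0.21359
  24: 1 × 223.12/1000 × 0.9533 = 0.21270
  25: 1 × 197.04/1000 × 0.9403 = 0.18528
  26: 1 × 261.67/1000 × 0.9246 = 0.24194
  27: 1 × 223.15/1000 × 0.9205 = 0.20541
  28: 1 × 260.52/1000 × 0.9094 = 0.23692
  29: 1 × 230.29/1000 × 0.8981 = 0.20682
  30: 1 × 223.59/1000 × 0.8954 = 0.20020
  31: 1 × 229.48/1000 × 0.8847 = 0.20302
  32: 1 × 183.82/1000 × 0.8799 = 0.16174
Sum = 2.25972
NRR = 0.485 × 2.25972 = 1.09596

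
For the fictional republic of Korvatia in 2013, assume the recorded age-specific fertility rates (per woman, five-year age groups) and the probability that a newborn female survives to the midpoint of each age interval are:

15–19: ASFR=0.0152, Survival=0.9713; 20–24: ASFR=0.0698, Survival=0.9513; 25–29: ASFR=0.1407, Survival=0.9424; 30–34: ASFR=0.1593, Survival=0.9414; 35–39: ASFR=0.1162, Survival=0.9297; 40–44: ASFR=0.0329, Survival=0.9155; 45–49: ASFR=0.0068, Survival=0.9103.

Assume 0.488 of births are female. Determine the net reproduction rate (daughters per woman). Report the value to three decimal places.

Proportion female at birth = 0.488.
Survival-weighted fertility by age (5·fₓ·Sₓ):
  15–19: 5 × 0.0152 × 0.9713 = 0.07382
  20–24: 5 × 0.0698 × 0.9513 = 0.33200
  25–29: 5 × 0.1407 × 0.9424 = 0.66298
  30–34: 5 × 0.1593 × 0.9414 = 0.74983
  35–39: 5 × 0.1162 × 0.9297 = 0.54016
  40–44: 5 × 0.0329 × 0.9155 = 0.15060
  45–49: 5 × 0.0068 × 0.9103 = 0.03095
Sum = 2.54034
NRR = 0.488 × 2.54034 = 1.23969

1.240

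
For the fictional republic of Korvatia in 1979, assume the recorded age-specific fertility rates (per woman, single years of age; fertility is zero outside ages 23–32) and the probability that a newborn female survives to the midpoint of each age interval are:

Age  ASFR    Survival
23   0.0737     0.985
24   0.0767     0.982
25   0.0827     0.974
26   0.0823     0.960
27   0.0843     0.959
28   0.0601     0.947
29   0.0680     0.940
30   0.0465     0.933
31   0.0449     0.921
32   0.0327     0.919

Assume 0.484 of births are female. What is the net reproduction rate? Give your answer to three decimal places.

Proportion female at birth = 0.484.
Per-age-group product (1 × ASFR × survival probability):
  23: 1 × 0.0737 × 0.985 = 0.07259
  24: 1 × 0.0767 × 0.982 = 0.07532
  25: 1 × 0.0827 × 0.974 = 0.08055
  26: 1 × 0.0823 × 0.960 = 0.07901
  27: 1 × 0.0843 × 0.959 = 0.08084
  28: 1 × 0.0601 × 0.947 = 0.05691
  29: 1 × 0.0680 × 0.940 = 0.06392
  30: 1 × 0.0465 × 0.933 = 0.04338
  31: 1 × 0.0449 × 0.921 = 0.04135
  32: 1 × 0.0327 × 0.919 = 0.03005
Sum = 0.62392
NRR = 0.484 × 0.62392 = 0.30198
With NRR below 1 the population is below replacement fertility.

0.302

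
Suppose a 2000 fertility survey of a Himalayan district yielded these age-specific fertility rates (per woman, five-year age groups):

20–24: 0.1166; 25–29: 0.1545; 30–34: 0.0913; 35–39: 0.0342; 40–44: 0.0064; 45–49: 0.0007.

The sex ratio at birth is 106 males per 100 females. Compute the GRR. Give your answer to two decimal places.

Proportion female at birth = 100 / (100 + 106) = 0.48544.
Sum of ASFRs = 0.1166 + 0.1545 + 0.0913 + 0.0342 + 0.0064 + 0.0007 = 0.4037
TFR = 5 × 0.4037 = 2.0185
GRR = 0.48544 × 2.0185 = 0.97986

0.98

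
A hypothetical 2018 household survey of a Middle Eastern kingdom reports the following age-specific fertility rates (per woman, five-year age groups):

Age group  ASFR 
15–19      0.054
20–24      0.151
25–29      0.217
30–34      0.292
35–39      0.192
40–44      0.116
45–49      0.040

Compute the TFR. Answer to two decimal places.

5.31

Sum of ASFRs = 0.054 + 0.151 + 0.217 + 0.292 + 0.192 + 0.116 + 0.040 = 1.062
TFR = 5 × 1.062 = 5.31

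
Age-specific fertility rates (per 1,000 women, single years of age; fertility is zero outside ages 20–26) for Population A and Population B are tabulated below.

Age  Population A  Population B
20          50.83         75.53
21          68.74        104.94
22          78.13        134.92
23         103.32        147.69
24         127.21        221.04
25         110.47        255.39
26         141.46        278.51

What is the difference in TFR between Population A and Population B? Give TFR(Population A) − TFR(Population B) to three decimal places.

-0.538

Population A:
  Sum of ASFRs = 50.83 + 68.74 + 78.13 + 103.32 + 127.21 + 110.47 + 141.46 = 680.16
  TFR = 680.16 / 1000 = 0.68016
Population B:
  Sum of ASFRs = 75.53 + 104.94 + 134.92 + 147.69 + 221.04 + 255.39 + 278.51 = 1218.02
  TFR = 1218.02 / 1000 = 1.21802
Difference = 0.68016 − 1.21802 = -0.53786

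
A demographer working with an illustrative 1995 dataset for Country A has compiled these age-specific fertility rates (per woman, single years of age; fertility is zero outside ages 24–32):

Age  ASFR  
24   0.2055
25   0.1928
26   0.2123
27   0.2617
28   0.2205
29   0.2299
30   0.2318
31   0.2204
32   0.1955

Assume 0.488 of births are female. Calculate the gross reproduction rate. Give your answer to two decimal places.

Proportion female at birth = 0.488.
Sum of ASFRs = 0.2055 + 0.1928 + 0.2123 + 0.2617 + 0.2205 + 0.2299 + 0.2318 + 0.2204 + 0.1955 = 1.9704
TFR = 1.9704
GRR = 0.488 × 1.9704 = 0.96156

0.96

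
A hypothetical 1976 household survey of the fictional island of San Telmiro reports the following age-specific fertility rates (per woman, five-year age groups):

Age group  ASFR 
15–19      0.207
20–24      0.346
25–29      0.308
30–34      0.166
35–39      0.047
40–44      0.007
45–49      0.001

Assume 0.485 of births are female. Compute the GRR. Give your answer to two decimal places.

Proportion female at birth = 0.485.
Sum of ASFRs = 0.207 + 0.346 + 0.308 + 0.166 + 0.047 + 0.007 + 0.001 = 1.082
TFR = 5 × 1.082 = 5.41
GRR = 0.485 × 5.41 = 2.62385

2.62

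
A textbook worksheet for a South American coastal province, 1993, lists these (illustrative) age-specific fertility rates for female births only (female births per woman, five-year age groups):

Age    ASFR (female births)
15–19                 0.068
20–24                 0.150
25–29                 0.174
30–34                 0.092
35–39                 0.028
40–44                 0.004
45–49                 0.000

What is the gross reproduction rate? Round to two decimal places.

2.58

Sum of female ASFRs = 0.068 + 0.150 + 0.174 + 0.092 + 0.028 + 0.004 + 0.000 = 0.516
GRR = 5 × 0.516 = 2.58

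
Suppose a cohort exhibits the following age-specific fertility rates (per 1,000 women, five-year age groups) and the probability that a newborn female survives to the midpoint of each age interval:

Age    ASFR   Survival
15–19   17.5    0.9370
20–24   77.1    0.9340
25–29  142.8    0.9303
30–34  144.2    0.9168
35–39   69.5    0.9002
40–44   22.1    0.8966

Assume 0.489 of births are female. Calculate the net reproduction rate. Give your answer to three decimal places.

1.066

Proportion female at birth = 0.489.
Survival-weighted fertility by age (5·fₓ·Sₓ):
  15–19: 5 × 17.5/1000 × 0.9370 = 0.08199
  20–24: 5 × 77.1/1000 × 0.9340 = 0.36006
  25–29: 5 × 142.8/1000 × 0.9303 = 0.66423
  30–34: 5 × 144.2/1000 × 0.9168 = 0.66101
  35–39: 5 × 69.5/1000 × 0.9002 = 0.31282
  40–44: 5 × 22.1/1000 × 0.8966 = 0.09907
Sum = 2.17918
NRR = 0.489 × 2.17918 = 1.06562
With NRR above 1 the population is above replacement fertility.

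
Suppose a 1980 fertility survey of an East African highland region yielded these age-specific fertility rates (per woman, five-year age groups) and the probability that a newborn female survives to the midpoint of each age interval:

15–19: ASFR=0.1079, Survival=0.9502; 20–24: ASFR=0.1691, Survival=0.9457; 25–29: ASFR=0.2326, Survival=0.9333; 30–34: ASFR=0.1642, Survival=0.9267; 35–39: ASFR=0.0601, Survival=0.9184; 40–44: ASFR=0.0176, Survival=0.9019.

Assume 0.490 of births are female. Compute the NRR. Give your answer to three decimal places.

Proportion female at birth = 0.490.
Each age group contributes 5 × ASFR × survival:
  15–19: 5 × 0.1079 × 0.9502 = 0.51263
  20–24: 5 × 0.1691 × 0.9457 = 0.79959
  25–29: 5 × 0.2326 × 0.9333 = 1.08543
  30–34: 5 × 0.1642 × 0.9267 = 0.76082
  35–39: 5 × 0.0601 × 0.9184 = 0.27598
  40–44: 5 × 0.0176 × 0.9019 = 0.07937
Sum = 3.51382
NRR = 0.490 × 3.51382 = 1.72177
With NRR above 1 the population is above replacement fertility.

1.722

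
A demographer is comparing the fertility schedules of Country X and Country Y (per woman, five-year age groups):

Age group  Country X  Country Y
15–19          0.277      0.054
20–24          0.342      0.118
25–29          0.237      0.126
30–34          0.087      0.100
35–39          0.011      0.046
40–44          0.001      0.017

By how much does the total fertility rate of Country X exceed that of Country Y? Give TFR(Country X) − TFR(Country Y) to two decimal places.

2.47

Country X:
  Sum of ASFRs = 0.277 + 0.342 + 0.237 + 0.087 + 0.011 + 0.001 = 0.955
  TFR = 5 × 0.955 = 4.775
Country Y:
  Sum of ASFRs = 0.054 + 0.118 + 0.126 + 0.100 + 0.046 + 0.017 = 0.461
  TFR = 5 × 0.461 = 2.305
Difference = 4.775 − 2.305 = 2.47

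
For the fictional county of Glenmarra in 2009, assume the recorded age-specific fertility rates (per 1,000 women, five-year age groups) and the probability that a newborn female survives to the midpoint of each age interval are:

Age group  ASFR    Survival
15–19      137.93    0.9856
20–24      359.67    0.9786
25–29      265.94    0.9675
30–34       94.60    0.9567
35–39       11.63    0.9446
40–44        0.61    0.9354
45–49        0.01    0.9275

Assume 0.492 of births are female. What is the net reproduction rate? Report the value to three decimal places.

Proportion female at birth = 0.492.
Per-age-group product (5 × ASFR × survival probability):
  15–19: 5 × 137.93/1000 × 0.9856 = 0.67972
  20–24: 5 × 359.67/1000 × 0.9786 = 1.75987
  25–29: 5 × 265.94/1000 × 0.9675 = 1.28648
  30–34: 5 × 94.60/1000 × 0.9567 = 0.45252
  35–39: 5 × 11.63/1000 × 0.9446 = 0.05493
  40–44: 5 × 0.61/1000 × 0.9354 = 0.00285
  45–49: 5 × 0.01/1000 × 0.9275 = 0.00005
Sum = 4.23642
NRR = 0.492 × 4.23642 = 2.08432
An NRR exceeding 1 indicates intrinsic growth under these rates.

2.084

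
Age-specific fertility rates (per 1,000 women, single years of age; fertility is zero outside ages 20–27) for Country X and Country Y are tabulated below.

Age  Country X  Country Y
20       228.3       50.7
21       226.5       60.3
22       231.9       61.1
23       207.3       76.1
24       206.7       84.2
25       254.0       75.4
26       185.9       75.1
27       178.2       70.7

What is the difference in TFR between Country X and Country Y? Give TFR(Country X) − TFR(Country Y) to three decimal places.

1.165

Country X:
  Sum of ASFRs = 228.3 + 226.5 + 231.9 + 207.3 + 206.7 + 254.0 + 185.9 + 178.2 = 1718.8
  TFR = 1718.8 / 1000 = 1.7188
Country Y:
  Sum of ASFRs = 50.7 + 60.3 + 61.1 + 76.1 + 84.2 + 75.4 + 75.1 + 70.7 = 553.6
  TFR = 553.6 / 1000 = 0.5536
Difference = 1.7188 − 0.5536 = 1.1652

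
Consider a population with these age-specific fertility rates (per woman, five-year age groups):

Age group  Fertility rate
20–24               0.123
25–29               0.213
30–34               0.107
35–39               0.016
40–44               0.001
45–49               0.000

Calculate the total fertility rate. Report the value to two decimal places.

Sum of ASFRs = 0.123 + 0.213 + 0.107 + 0.016 + 0.001 + 0.000 = 0.460
TFR = 5 × 0.460 = 2.3

2.30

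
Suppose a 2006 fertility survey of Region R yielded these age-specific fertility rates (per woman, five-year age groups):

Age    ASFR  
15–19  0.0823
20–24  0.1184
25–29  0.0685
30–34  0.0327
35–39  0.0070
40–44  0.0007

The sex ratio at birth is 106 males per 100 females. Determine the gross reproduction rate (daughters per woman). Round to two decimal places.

Proportion female at birth = 100 / (100 + 106) = 0.48544.
Sum of ASFRs = 0.0823 + 0.1184 + 0.0685 + 0.0327 + 0.0070 + 0.0007 = 0.3096
TFR = 5 × 0.3096 = 1.548
GRR = 0.48544 × 1.548 = 0.75146

0.75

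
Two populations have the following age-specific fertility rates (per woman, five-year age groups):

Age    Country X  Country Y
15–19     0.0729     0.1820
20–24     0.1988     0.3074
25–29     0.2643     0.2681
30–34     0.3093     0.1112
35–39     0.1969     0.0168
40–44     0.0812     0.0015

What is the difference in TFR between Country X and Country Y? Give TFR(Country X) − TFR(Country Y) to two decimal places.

Country X:
  Sum of ASFRs = 0.0729 + 0.1988 + 0.2643 + 0.3093 + 0.1969 + 0.0812 = 1.1234
  TFR = 5 × 1.1234 = 5.617
Country Y:
  Sum of ASFRs = 0.1820 + 0.3074 + 0.2681 + 0.1112 + 0.0168 + 0.0015 = 0.8870
  TFR = 5 × 0.8870 = 4.435
Difference = 5.617 − 4.435 = 1.182

1.18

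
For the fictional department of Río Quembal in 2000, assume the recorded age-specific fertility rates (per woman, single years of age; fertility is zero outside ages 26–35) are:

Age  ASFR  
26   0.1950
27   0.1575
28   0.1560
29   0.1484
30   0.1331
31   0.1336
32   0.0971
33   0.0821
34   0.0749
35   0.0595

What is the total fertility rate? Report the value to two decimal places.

1.24

Sum of ASFRs = 0.1950 + 0.1575 + 0.1560 + 0.1484 + 0.1331 + 0.1336 + 0.0971 + 0.0821 + 0.0749 + 0.0595 = 1.2372
TFR = 1.2372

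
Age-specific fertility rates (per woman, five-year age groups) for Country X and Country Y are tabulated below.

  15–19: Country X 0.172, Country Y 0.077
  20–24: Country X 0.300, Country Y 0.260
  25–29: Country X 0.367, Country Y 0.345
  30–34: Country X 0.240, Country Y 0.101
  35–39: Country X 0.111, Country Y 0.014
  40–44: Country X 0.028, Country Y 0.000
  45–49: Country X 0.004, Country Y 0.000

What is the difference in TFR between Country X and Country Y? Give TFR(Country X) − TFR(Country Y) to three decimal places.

Country X:
  Sum of ASFRs = 0.172 + 0.300 + 0.367 + 0.240 + 0.111 + 0.028 + 0.004 = 1.222
  TFR = 5 × 1.222 = 6.11
Country Y:
  Sum of ASFRs = 0.077 + 0.260 + 0.345 + 0.101 + 0.014 + 0.000 + 0.000 = 0.797
  TFR = 5 × 0.797 = 3.985
Difference = 6.11 − 3.985 = 2.125

2.125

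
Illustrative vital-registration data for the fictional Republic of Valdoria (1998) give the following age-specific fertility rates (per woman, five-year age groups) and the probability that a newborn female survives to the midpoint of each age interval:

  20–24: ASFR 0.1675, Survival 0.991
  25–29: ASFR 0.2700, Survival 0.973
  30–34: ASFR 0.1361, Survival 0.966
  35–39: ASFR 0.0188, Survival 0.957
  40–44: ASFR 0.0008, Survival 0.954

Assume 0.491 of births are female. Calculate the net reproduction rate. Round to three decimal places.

1.421

Proportion female at birth = 0.491.
Each age group contributes 5 × ASFR × survival:
  20–24: 5 × 0.1675 × 0.991 = 0.82996
  25–29: 5 × 0.2700 × 0.973 = 1.31355
  30–34: 5 × 0.1361 × 0.966 = 0.65736
  35–39: 5 × 0.0188 × 0.957 = 0.08996
  40–44: 5 × 0.0008 × 0.954 = 0.00382
Sum = 2.89465
NRR = 0.491 × 2.89465 = 1.42127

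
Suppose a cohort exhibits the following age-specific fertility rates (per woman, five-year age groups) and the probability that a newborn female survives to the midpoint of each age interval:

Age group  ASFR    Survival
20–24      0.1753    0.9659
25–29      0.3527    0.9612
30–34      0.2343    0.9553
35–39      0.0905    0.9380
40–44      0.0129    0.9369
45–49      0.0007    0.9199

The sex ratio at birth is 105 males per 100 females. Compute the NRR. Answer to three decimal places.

Proportion female at birth = 100 / (100 + 105) = 0.48780.
Weighting each age-specific rate by interval width and survival:
  20–24: 5 × 0.1753 × 0.9659 = 0.84661
  25–29: 5 × 0.3527 × 0.9612 = 1.69508
  30–34: 5 × 0.2343 × 0.9553 = 1.11913
  35–39: 5 × 0.0905 × 0.9380 = 0.42445
  40–44: 5 × 0.0129 × 0.9369 = 0.06043
  45–49: 5 × 0.0007 × 0.9199 = 0.00322
Sum = 4.14892
NRR = 0.48780 × 4.14892 = 2.02384
With NRR above 1 the population is above replacement fertility.

2.024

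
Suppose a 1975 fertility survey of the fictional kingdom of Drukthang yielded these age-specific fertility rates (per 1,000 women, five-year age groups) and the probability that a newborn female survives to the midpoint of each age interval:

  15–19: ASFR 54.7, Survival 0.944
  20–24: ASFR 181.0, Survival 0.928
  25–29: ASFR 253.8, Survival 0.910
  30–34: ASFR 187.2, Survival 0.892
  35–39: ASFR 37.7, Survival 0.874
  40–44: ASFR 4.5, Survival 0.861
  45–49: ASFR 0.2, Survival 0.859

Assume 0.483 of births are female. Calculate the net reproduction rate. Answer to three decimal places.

1.581

Proportion female at birth = 0.483.
Survival-weighted fertility by age (5·fₓ·Sₓ):
  15–19: 5 × 54.7/1000 × 0.944 = 0.25818
  20–24: 5 × 181.0/1000 × 0.928 = 0.83984
  25–29: 5 × 253.8/1000 × 0.910 = 1.15479
  30–34: 5 × 187.2/1000 × 0.892 = 0.83491
  35–39: 5 × 37.7/1000 × 0.874 = 0.16475
  40–44: 5 × 4.5/1000 × 0.861 = 0.01937
  45–49: 5 × 0.2/1000 × 0.859 = 0.00086
Sum = 3.27270
NRR = 0.483 × 3.27270 = 1.58071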